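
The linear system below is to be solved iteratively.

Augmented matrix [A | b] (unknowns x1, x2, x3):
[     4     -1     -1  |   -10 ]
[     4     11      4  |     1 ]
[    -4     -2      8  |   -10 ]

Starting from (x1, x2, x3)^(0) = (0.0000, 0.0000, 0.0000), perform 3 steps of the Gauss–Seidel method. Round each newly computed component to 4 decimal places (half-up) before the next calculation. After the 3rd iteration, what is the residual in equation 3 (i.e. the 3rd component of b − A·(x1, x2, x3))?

-0.0002

Iteration 1:
  x1 = (-10 - (-1)·0.0000 - (-1)·0.0000) / (4) = -2.5000
  x2 = (1 - (4)·-2.5000 - (4)·0.0000) / (11) = 1.0000
  x3 = (-10 - (-4)·-2.5000 - (-2)·1.0000) / (8) = -2.2500
Iteration 2:
  x1 = (-10 - (-1)·1.0000 - (-1)·-2.2500) / (4) = -2.8125
  x2 = (1 - (4)·-2.8125 - (4)·-2.2500) / (11) = 1.9318
  x3 = (-10 - (-4)·-2.8125 - (-2)·1.9318) / (8) = -2.1733
Iteration 3:
  x1 = (-10 - (-1)·1.9318 - (-1)·-2.1733) / (4) = -2.5604
  x2 = (1 - (4)·-2.5604 - (4)·-2.1733) / (11) = 1.8123
  x3 = (-10 - (-4)·-2.5604 - (-2)·1.8123) / (8) = -2.0771
Residual b − A·x = (-0.0232, -0.3853, -0.0002)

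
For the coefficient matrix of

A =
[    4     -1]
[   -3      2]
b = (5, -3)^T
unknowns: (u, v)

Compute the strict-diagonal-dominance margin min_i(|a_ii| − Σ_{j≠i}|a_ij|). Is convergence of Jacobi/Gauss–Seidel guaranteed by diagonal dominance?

row 1: |4| − (1) = 3
row 2: |2| − (3) = -1
minimum over rows = -1 → not strictly diagonally dominant

-1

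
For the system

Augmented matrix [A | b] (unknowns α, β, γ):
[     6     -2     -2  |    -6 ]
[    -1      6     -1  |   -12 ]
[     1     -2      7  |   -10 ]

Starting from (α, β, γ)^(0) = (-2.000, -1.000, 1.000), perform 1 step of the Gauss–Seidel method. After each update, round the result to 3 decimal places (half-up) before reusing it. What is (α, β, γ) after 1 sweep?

(-1.000, -2.000, -1.857)

Iteration 1:
  α = (-6 - (-2)·-1.000 - (-2)·1.000) / (6) = -1.000
  β = (-12 - (-1)·-1.000 - (-1)·1.000) / (6) = -2.000
  γ = (-10 - (1)·-1.000 - (-2)·-2.000) / (7) = -1.857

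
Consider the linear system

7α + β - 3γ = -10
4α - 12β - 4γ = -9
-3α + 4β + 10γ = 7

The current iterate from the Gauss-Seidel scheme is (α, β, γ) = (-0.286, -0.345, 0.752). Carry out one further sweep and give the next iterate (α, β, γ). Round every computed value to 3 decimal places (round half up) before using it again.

(-1.057, 0.147, 0.324)

One sweep:
  α = (-10 - (1)·-0.345 - (-3)·0.752) / (7) = -1.057
  β = (-9 - (4)·-1.057 - (-4)·0.752) / (-12) = 0.147
  γ = (7 - (-3)·-1.057 - (4)·0.147) / (10) = 0.324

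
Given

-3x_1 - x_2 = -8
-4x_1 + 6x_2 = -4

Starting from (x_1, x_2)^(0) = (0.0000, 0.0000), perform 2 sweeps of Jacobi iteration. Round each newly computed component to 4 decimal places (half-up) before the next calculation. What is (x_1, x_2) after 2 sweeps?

(2.8889, 1.1111)

Iteration 1:
  x_1 = (-8 - (-1)·0.0000) / (-3) = 2.6667
  x_2 = (-4 - (-4)·0.0000) / (6) = -0.6667
Iteration 2:
  x_1 = (-8 - (-1)·-0.6667) / (-3) = 2.8889
  x_2 = (-4 - (-4)·2.6667) / (6) = 1.1111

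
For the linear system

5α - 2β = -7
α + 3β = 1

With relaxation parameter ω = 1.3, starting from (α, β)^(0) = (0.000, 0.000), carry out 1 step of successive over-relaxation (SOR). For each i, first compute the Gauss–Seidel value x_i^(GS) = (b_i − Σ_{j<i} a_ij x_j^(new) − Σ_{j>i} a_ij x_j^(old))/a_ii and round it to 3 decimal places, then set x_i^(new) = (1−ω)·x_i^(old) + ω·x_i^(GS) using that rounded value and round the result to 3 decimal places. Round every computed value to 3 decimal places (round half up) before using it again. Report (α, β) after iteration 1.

Iteration 1:
  α: GS value = (-7 - (-2)·0.000) / (5) = -1.400;  α ← (1−ω)·0.000 + ω·-1.400 = -1.820
  β: GS value = (1 - (1)·-1.820) / (3) = 0.940;  β ← (1−ω)·0.000 + ω·0.940 = 1.222

(-1.820, 1.222)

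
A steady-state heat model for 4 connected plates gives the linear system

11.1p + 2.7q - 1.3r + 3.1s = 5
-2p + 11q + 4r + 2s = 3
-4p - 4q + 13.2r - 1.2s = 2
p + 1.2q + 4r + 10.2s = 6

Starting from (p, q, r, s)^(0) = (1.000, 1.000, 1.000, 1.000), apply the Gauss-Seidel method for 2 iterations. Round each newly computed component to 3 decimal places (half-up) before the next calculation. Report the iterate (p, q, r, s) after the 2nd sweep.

Iteration 1:
  p = (5 - (2.7)·1.000 - (-1.3)·1.000 - (3.1)·1.000) / (11.1) = 0.045
  q = (3 - (-2)·0.045 - (4)·1.000 - (2)·1.000) / (11) = -0.265
  r = (2 - (-4)·0.045 - (-4)·-0.265 - (-1.2)·1.000) / (13.2) = 0.176
  s = (6 - (1)·0.045 - (1.2)·-0.265 - (4)·0.176) / (10.2) = 0.546
Iteration 2:
  p = (5 - (2.7)·-0.265 - (-1.3)·0.176 - (3.1)·0.546) / (11.1) = 0.383
  q = (3 - (-2)·0.383 - (4)·0.176 - (2)·0.546) / (11) = 0.179
  r = (2 - (-4)·0.383 - (-4)·0.179 - (-1.2)·0.546) / (13.2) = 0.371
  s = (6 - (1)·0.383 - (1.2)·0.179 - (4)·0.371) / (10.2) = 0.384

(0.383, 0.179, 0.371, 0.384)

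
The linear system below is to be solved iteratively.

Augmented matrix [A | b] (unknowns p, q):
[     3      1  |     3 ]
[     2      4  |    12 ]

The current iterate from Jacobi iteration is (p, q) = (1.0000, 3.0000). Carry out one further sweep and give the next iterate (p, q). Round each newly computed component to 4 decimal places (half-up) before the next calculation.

One sweep:
  p = (3 - (1)·3.0000) / (3) = 0.0000
  q = (12 - (2)·1.0000) / (4) = 2.5000

(0.0000, 2.5000)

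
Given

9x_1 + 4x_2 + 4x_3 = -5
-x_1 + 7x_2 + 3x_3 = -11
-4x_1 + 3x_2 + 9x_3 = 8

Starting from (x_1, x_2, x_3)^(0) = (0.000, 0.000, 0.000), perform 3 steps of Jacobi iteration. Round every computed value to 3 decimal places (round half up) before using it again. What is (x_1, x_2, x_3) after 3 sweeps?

Iteration 1:
  x_1 = (-5 - (4)·0.000 - (4)·0.000) / (9) = -0.556
  x_2 = (-11 - (-1)·0.000 - (3)·0.000) / (7) = -1.571
  x_3 = (8 - (-4)·0.000 - (3)·0.000) / (9) = 0.889
Iteration 2:
  x_1 = (-5 - (4)·-1.571 - (4)·0.889) / (9) = -0.252
  x_2 = (-11 - (-1)·-0.556 - (3)·0.889) / (7) = -2.032
  x_3 = (8 - (-4)·-0.556 - (3)·-1.571) / (9) = 1.165
Iteration 3:
  x_1 = (-5 - (4)·-2.032 - (4)·1.165) / (9) = -0.170
  x_2 = (-11 - (-1)·-0.252 - (3)·1.165) / (7) = -2.107
  x_3 = (8 - (-4)·-0.252 - (3)·-2.032) / (9) = 1.454

(-0.170, -2.107, 1.454)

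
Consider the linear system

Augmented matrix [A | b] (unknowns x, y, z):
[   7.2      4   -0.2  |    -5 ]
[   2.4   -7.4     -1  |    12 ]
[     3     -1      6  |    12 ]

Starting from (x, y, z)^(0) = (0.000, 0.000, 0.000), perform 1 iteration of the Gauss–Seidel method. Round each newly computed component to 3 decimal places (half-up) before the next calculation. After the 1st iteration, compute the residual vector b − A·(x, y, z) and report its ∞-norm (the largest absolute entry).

7.793

Iteration 1:
  x = (-5 - (4)·0.000 - (-0.2)·0.000) / (7.2) = -0.694
  y = (12 - (2.4)·-0.694 - (-1)·0.000) / (-7.4) = -1.847
  z = (12 - (3)·-0.694 - (-1)·-1.847) / (6) = 2.039
Residual b − A·x = (7.793, 2.037, 0.001); ∞-norm = 7.793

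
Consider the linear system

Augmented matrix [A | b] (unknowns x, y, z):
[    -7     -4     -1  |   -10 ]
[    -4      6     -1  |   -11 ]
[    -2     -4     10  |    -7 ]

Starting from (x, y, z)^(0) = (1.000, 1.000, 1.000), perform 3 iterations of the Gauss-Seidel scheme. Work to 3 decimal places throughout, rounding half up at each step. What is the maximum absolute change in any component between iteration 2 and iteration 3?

0.478

Iteration 1:
  x = (-10 - (-4)·1.000 - (-1)·1.000) / (-7) = 0.714
  y = (-11 - (-4)·0.714 - (-1)·1.000) / (6) = -1.191
  z = (-7 - (-2)·0.714 - (-4)·-1.191) / (10) = -1.034
Iteration 2:
  x = (-10 - (-4)·-1.191 - (-1)·-1.034) / (-7) = 2.257
  y = (-11 - (-4)·2.257 - (-1)·-1.034) / (6) = -0.501
  z = (-7 - (-2)·2.257 - (-4)·-0.501) / (10) = -0.449
Iteration 3:
  x = (-10 - (-4)·-0.501 - (-1)·-0.449) / (-7) = 1.779
  y = (-11 - (-4)·1.779 - (-1)·-0.449) / (6) = -0.722
  z = (-7 - (-2)·1.779 - (-4)·-0.722) / (10) = -0.633
Change: (-0.478, -0.221, -0.184) → max |·| = 0.478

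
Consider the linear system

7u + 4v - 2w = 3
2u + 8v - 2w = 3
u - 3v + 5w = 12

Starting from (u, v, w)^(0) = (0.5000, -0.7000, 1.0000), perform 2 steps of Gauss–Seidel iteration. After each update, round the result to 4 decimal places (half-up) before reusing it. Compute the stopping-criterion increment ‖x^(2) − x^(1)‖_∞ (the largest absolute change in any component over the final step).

0.3968

Iteration 1:
  u = (3 - (4)·-0.7000 - (-2)·1.0000) / (7) = 1.1143
  v = (3 - (2)·1.1143 - (-2)·1.0000) / (8) = 0.3464
  w = (12 - (1)·1.1143 - (-3)·0.3464) / (5) = 2.3850
Iteration 2:
  u = (3 - (4)·0.3464 - (-2)·2.3850) / (7) = 0.9121
  v = (3 - (2)·0.9121 - (-2)·2.3850) / (8) = 0.7432
  w = (12 - (1)·0.9121 - (-3)·0.7432) / (5) = 2.6635
Change: (-0.2022, 0.3968, 0.2785) → max |·| = 0.3968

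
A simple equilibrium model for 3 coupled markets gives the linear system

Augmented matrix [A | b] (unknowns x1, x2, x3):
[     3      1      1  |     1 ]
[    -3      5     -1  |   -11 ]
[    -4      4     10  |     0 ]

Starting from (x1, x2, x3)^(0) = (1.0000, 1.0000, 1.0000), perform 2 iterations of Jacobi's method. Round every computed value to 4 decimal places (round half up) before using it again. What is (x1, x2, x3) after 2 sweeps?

(0.8000, -2.4000, 0.4267)

Iteration 1:
  x1 = (1 - (1)·1.0000 - (1)·1.0000) / (3) = -0.3333
  x2 = (-11 - (-3)·1.0000 - (-1)·1.0000) / (5) = -1.4000
  x3 = (0 - (-4)·1.0000 - (4)·1.0000) / (10) = 0.0000
Iteration 2:
  x1 = (1 - (1)·-1.4000 - (1)·0.0000) / (3) = 0.8000
  x2 = (-11 - (-3)·-0.3333 - (-1)·0.0000) / (5) = -2.4000
  x3 = (0 - (-4)·-0.3333 - (4)·-1.4000) / (10) = 0.4267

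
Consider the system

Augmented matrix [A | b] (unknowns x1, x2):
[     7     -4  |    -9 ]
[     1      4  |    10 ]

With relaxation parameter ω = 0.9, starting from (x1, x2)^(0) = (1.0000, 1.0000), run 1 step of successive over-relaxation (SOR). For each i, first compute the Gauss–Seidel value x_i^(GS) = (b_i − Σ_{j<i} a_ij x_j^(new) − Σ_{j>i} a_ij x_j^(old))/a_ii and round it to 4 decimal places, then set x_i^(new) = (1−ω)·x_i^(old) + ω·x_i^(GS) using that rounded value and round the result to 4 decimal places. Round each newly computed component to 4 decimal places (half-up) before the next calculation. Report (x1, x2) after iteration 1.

Iteration 1:
  x1: GS value = (-9 - (-4)·1.0000) / (7) = -0.7143;  x1 ← (1−ω)·1.0000 + ω·-0.7143 = -0.5429
  x2: GS value = (10 - (1)·-0.5429) / (4) = 2.6357;  x2 ← (1−ω)·1.0000 + ω·2.6357 = 2.4721

(-0.5429, 2.4721)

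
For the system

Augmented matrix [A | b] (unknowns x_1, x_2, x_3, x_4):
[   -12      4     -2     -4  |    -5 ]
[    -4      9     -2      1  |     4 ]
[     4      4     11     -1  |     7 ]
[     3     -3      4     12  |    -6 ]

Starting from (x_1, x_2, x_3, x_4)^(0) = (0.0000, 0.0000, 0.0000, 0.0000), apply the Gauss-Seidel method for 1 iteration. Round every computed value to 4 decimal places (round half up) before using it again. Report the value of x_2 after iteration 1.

0.6296

Iteration 1:
  x_1 = (-5 - (4)·0.0000 - (-2)·0.0000 - (-4)·0.0000) / (-12) = 0.4167
  x_2 = (4 - (-4)·0.4167 - (-2)·0.0000 - (1)·0.0000) / (9) = 0.6296
  x_3 = (7 - (4)·0.4167 - (4)·0.6296 - (-1)·0.0000) / (11) = 0.2559
  x_4 = (-6 - (3)·0.4167 - (-3)·0.6296 - (4)·0.2559) / (12) = -0.5321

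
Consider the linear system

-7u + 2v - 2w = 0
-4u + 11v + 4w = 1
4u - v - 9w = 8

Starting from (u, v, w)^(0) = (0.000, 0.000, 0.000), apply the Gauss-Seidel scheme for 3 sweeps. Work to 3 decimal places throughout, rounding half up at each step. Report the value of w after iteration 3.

Iteration 1:
  u = (0 - (2)·0.000 - (-2)·0.000) / (-7) = 0.000
  v = (1 - (-4)·0.000 - (4)·0.000) / (11) = 0.091
  w = (8 - (4)·0.000 - (-1)·0.091) / (-9) = -0.899
Iteration 2:
  u = (0 - (2)·0.091 - (-2)·-0.899) / (-7) = 0.283
  v = (1 - (-4)·0.283 - (4)·-0.899) / (11) = 0.521
  w = (8 - (4)·0.283 - (-1)·0.521) / (-9) = -0.821
Iteration 3:
  u = (0 - (2)·0.521 - (-2)·-0.821) / (-7) = 0.383
  v = (1 - (-4)·0.383 - (4)·-0.821) / (11) = 0.529
  w = (8 - (4)·0.383 - (-1)·0.529) / (-9) = -0.777

-0.777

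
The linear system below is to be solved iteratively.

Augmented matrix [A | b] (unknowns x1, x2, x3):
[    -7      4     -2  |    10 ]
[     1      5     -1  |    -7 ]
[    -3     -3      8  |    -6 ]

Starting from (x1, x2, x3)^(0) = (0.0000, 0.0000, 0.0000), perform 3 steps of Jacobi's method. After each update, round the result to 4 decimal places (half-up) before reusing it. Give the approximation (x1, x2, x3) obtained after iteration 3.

(-1.6337, -1.3593, -1.9795)

Iteration 1:
  x1 = (10 - (4)·0.0000 - (-2)·0.0000) / (-7) = -1.4286
  x2 = (-7 - (1)·0.0000 - (-1)·0.0000) / (5) = -1.4000
  x3 = (-6 - (-3)·0.0000 - (-3)·0.0000) / (8) = -0.7500
Iteration 2:
  x1 = (10 - (4)·-1.4000 - (-2)·-0.7500) / (-7) = -2.0143
  x2 = (-7 - (1)·-1.4286 - (-1)·-0.7500) / (5) = -1.2643
  x3 = (-6 - (-3)·-1.4286 - (-3)·-1.4000) / (8) = -1.8107
Iteration 3:
  x1 = (10 - (4)·-1.2643 - (-2)·-1.8107) / (-7) = -1.6337
  x2 = (-7 - (1)·-2.0143 - (-1)·-1.8107) / (5) = -1.3593
  x3 = (-6 - (-3)·-2.0143 - (-3)·-1.2643) / (8) = -1.9795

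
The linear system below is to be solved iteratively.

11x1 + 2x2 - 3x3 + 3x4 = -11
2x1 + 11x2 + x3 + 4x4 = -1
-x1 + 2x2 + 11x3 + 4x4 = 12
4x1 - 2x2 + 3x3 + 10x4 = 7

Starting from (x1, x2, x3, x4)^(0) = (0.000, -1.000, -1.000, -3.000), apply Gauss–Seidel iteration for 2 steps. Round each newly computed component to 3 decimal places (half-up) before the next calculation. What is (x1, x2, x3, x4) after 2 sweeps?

(-0.799, -0.287, 0.906, 0.690)

Iteration 1:
  x1 = (-11 - (2)·-1.000 - (-3)·-1.000 - (3)·-3.000) / (11) = -0.273
  x2 = (-1 - (2)·-0.273 - (1)·-1.000 - (4)·-3.000) / (11) = 1.141
  x3 = (12 - (-1)·-0.273 - (2)·1.141 - (4)·-3.000) / (11) = 1.950
  x4 = (7 - (4)·-0.273 - (-2)·1.141 - (3)·1.950) / (10) = 0.452
Iteration 2:
  x1 = (-11 - (2)·1.141 - (-3)·1.950 - (3)·0.452) / (11) = -0.799
  x2 = (-1 - (2)·-0.799 - (1)·1.950 - (4)·0.452) / (11) = -0.287
  x3 = (12 - (-1)·-0.799 - (2)·-0.287 - (4)·0.452) / (11) = 0.906
  x4 = (7 - (4)·-0.799 - (-2)·-0.287 - (3)·0.906) / (10) = 0.690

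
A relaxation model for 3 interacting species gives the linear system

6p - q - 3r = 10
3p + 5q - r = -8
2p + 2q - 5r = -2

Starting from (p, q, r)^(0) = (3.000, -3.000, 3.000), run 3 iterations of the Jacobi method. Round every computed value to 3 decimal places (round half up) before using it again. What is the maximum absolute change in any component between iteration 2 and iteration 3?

0.749

Iteration 1:
  p = (10 - (-1)·-3.000 - (-3)·3.000) / (6) = 2.667
  q = (-8 - (3)·3.000 - (-1)·3.000) / (5) = -2.800
  r = (-2 - (2)·3.000 - (2)·-3.000) / (-5) = 0.400
Iteration 2:
  p = (10 - (-1)·-2.800 - (-3)·0.400) / (6) = 1.400
  q = (-8 - (3)·2.667 - (-1)·0.400) / (5) = -3.120
  r = (-2 - (2)·2.667 - (2)·-2.800) / (-5) = 0.347
Iteration 3:
  p = (10 - (-1)·-3.120 - (-3)·0.347) / (6) = 1.320
  q = (-8 - (3)·1.400 - (-1)·0.347) / (5) = -2.371
  r = (-2 - (2)·1.400 - (2)·-3.120) / (-5) = -0.288
Change: (-0.080, 0.749, -0.635) → max |·| = 0.749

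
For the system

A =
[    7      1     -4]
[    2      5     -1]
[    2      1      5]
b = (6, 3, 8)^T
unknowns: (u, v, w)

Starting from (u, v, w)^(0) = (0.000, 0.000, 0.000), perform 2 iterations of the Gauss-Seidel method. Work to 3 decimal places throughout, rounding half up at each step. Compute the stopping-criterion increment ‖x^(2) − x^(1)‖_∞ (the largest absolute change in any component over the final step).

Iteration 1:
  u = (6 - (1)·0.000 - (-4)·0.000) / (7) = 0.857
  v = (3 - (2)·0.857 - (-1)·0.000) / (5) = 0.257
  w = (8 - (2)·0.857 - (1)·0.257) / (5) = 1.206
Iteration 2:
  u = (6 - (1)·0.257 - (-4)·1.206) / (7) = 1.510
  v = (3 - (2)·1.510 - (-1)·1.206) / (5) = 0.237
  w = (8 - (2)·1.510 - (1)·0.237) / (5) = 0.949
Change: (0.653, -0.020, -0.257) → max |·| = 0.653

0.653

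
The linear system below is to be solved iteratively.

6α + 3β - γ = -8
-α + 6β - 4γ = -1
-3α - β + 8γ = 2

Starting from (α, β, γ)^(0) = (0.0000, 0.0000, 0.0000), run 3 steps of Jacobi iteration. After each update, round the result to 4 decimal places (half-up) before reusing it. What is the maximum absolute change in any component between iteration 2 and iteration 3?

0.3264

Iteration 1:
  α = (-8 - (3)·0.0000 - (-1)·0.0000) / (6) = -1.3333
  β = (-1 - (-1)·0.0000 - (-4)·0.0000) / (6) = -0.1667
  γ = (2 - (-3)·0.0000 - (-1)·0.0000) / (8) = 0.2500
Iteration 2:
  α = (-8 - (3)·-0.1667 - (-1)·0.2500) / (6) = -1.2083
  β = (-1 - (-1)·-1.3333 - (-4)·0.2500) / (6) = -0.2222
  γ = (2 - (-3)·-1.3333 - (-1)·-0.1667) / (8) = -0.2708
Iteration 3:
  α = (-8 - (3)·-0.2222 - (-1)·-0.2708) / (6) = -1.2674
  β = (-1 - (-1)·-1.2083 - (-4)·-0.2708) / (6) = -0.5486
  γ = (2 - (-3)·-1.2083 - (-1)·-0.2222) / (8) = -0.2309
Change: (-0.0591, -0.3264, 0.0399) → max |·| = 0.3264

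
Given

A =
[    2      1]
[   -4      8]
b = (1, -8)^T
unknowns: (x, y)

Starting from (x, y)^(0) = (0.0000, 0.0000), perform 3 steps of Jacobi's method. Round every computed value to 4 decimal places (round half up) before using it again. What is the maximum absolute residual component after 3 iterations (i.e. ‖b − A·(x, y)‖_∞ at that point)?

0.5000

Iteration 1:
  x = (1 - (1)·0.0000) / (2) = 0.5000
  y = (-8 - (-4)·0.0000) / (8) = -1.0000
Iteration 2:
  x = (1 - (1)·-1.0000) / (2) = 1.0000
  y = (-8 - (-4)·0.5000) / (8) = -0.7500
Iteration 3:
  x = (1 - (1)·-0.7500) / (2) = 0.8750
  y = (-8 - (-4)·1.0000) / (8) = -0.5000
Residual b − A·x = (-0.2500, -0.5000); ∞-norm = 0.5000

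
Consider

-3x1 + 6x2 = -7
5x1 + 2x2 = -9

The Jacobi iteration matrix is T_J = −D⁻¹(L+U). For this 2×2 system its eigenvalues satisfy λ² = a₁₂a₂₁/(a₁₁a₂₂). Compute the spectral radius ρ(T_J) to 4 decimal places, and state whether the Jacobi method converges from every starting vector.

a₁₂a₂₁/(a₁₁a₂₂) = (6)·(5) / ((-3)·(2)) = -5.000000
ρ = √|-5.000000| = √5.000000 = 2.2361
ρ > 1, so Jacobi diverges

2.2361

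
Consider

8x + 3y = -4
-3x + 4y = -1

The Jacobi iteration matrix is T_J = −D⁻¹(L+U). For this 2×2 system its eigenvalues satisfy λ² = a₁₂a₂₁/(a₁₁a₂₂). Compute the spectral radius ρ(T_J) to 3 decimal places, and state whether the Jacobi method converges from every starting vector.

0.530

a₁₂a₂₁/(a₁₁a₂₂) = (3)·(-3) / ((8)·(4)) = -0.281250
ρ = √|-0.281250| = √0.281250 = 0.530
ρ < 1, so Jacobi converges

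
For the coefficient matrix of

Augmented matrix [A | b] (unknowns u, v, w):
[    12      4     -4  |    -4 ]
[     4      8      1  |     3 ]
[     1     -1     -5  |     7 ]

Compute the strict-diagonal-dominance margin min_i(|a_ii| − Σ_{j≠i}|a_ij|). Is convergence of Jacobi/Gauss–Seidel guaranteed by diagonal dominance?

row 1: |12| − (4+4) = 4
row 2: |8| − (4+1) = 3
row 3: |-5| − (1+1) = 3
minimum over rows = 3 → strictly diagonally dominant (convergence guaranteed)

3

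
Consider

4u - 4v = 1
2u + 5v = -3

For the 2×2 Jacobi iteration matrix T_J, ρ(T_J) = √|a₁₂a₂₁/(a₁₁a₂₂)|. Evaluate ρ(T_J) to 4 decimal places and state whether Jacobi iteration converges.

a₁₂a₂₁/(a₁₁a₂₂) = (-4)·(2) / ((4)·(5)) = -0.400000
ρ = √|-0.400000| = √0.400000 = 0.6325
ρ < 1, so Jacobi converges

0.6325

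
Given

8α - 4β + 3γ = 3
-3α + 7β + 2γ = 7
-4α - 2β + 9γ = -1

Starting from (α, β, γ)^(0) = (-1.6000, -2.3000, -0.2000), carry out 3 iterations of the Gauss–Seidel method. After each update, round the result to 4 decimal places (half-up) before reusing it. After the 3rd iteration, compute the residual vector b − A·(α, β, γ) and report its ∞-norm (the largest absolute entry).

0.7973

Iteration 1:
  α = (3 - (-4)·-2.3000 - (3)·-0.2000) / (8) = -0.7000
  β = (7 - (-3)·-0.7000 - (2)·-0.2000) / (7) = 0.7571
  γ = (-1 - (-4)·-0.7000 - (-2)·0.7571) / (9) = -0.2540
Iteration 2:
  α = (3 - (-4)·0.7571 - (3)·-0.2540) / (8) = 0.8488
  β = (7 - (-3)·0.8488 - (2)·-0.2540) / (7) = 1.4363
  γ = (-1 - (-4)·0.8488 - (-2)·1.4363) / (9) = 0.5853
Iteration 3:
  α = (3 - (-4)·1.4363 - (3)·0.5853) / (8) = 0.8737
  β = (7 - (-3)·0.8737 - (2)·0.5853) / (7) = 1.2072
  γ = (-1 - (-4)·0.8737 - (-2)·1.2072) / (9) = 0.5455
Residual b − A·x = (-0.7973, 0.0797, -0.0003); ∞-norm = 0.7973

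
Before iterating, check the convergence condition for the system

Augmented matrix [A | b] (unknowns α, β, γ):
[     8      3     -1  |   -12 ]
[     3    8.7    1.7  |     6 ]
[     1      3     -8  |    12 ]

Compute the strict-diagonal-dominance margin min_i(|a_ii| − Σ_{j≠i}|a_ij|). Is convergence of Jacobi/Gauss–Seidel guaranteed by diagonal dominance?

row 1: |8| − (3+1) = 4
row 2: |8.7| − (3+1.7) = 4
row 3: |-8| − (1+3) = 4
minimum over rows = 4 → strictly diagonally dominant (convergence guaranteed)

4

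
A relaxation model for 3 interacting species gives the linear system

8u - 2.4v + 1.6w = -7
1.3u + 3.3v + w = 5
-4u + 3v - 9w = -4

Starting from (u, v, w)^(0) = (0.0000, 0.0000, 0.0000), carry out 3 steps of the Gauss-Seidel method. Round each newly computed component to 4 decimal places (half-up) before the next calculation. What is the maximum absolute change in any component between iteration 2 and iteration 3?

Iteration 1:
  u = (-7 - (-2.4)·0.0000 - (1.6)·0.0000) / (8) = -0.8750
  v = (5 - (1.3)·-0.8750 - (1)·0.0000) / (3.3) = 1.8598
  w = (-4 - (-4)·-0.8750 - (3)·1.8598) / (-9) = 1.4533
Iteration 2:
  u = (-7 - (-2.4)·1.8598 - (1.6)·1.4533) / (8) = -0.6077
  v = (5 - (1.3)·-0.6077 - (1)·1.4533) / (3.3) = 1.3142
  w = (-4 - (-4)·-0.6077 - (3)·1.3142) / (-9) = 1.1526
Iteration 3:
  u = (-7 - (-2.4)·1.3142 - (1.6)·1.1526) / (8) = -0.7113
  v = (5 - (1.3)·-0.7113 - (1)·1.1526) / (3.3) = 1.4461
  w = (-4 - (-4)·-0.7113 - (3)·1.4461) / (-9) = 1.2426
Change: (-0.1036, 0.1319, 0.0900) → max |·| = 0.1319

0.1319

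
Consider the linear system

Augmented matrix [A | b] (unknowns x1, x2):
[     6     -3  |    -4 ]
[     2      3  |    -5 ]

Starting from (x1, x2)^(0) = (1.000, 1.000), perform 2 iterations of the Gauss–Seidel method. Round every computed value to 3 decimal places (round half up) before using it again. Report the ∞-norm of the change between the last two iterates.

Iteration 1:
  x1 = (-4 - (-3)·1.000) / (6) = -0.167
  x2 = (-5 - (2)·-0.167) / (3) = -1.555
Iteration 2:
  x1 = (-4 - (-3)·-1.555) / (6) = -1.444
  x2 = (-5 - (2)·-1.444) / (3) = -0.704
Change: (-1.277, 0.851) → max |·| = 1.277

1.277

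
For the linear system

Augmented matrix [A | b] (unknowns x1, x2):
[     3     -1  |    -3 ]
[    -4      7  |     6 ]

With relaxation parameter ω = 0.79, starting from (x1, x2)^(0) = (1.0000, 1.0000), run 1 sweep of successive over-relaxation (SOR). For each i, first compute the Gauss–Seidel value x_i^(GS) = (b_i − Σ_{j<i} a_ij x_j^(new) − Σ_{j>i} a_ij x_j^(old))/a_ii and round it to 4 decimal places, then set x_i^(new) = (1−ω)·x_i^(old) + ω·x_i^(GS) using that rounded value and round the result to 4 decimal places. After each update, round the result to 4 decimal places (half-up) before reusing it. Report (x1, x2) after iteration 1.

Iteration 1:
  x1: GS value = (-3 - (-1)·1.0000) / (3) = -0.6667;  x1 ← (1−ω)·1.0000 + ω·-0.6667 = -0.3167
  x2: GS value = (6 - (-4)·-0.3167) / (7) = 0.6762;  x2 ← (1−ω)·1.0000 + ω·0.6762 = 0.7442

(-0.3167, 0.7442)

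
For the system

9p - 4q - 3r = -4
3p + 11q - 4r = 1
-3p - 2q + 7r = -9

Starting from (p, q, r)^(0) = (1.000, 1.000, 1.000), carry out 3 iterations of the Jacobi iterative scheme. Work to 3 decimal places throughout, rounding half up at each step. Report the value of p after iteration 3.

-0.901

Iteration 1:
  p = (-4 - (-4)·1.000 - (-3)·1.000) / (9) = 0.333
  q = (1 - (3)·1.000 - (-4)·1.000) / (11) = 0.182
  r = (-9 - (-3)·1.000 - (-2)·1.000) / (7) = -0.571
Iteration 2:
  p = (-4 - (-4)·0.182 - (-3)·-0.571) / (9) = -0.554
  q = (1 - (3)·0.333 - (-4)·-0.571) / (11) = -0.208
  r = (-9 - (-3)·0.333 - (-2)·0.182) / (7) = -1.091
Iteration 3:
  p = (-4 - (-4)·-0.208 - (-3)·-1.091) / (9) = -0.901
  q = (1 - (3)·-0.554 - (-4)·-1.091) / (11) = -0.155
  r = (-9 - (-3)·-0.554 - (-2)·-0.208) / (7) = -1.583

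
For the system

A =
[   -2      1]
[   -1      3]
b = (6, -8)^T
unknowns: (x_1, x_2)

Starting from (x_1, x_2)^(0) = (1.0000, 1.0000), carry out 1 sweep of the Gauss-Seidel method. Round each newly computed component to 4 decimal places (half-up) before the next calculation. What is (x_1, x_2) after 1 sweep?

Iteration 1:
  x_1 = (6 - (1)·1.0000) / (-2) = -2.5000
  x_2 = (-8 - (-1)·-2.5000) / (3) = -3.5000

(-2.5000, -3.5000)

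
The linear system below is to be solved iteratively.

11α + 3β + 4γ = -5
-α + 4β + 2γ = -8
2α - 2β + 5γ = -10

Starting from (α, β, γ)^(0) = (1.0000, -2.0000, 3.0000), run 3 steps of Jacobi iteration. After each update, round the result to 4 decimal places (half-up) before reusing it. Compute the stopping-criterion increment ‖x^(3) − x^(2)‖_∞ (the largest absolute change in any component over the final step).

0.8182

Iteration 1:
  α = (-5 - (3)·-2.0000 - (4)·3.0000) / (11) = -1.0000
  β = (-8 - (-1)·1.0000 - (2)·3.0000) / (4) = -3.2500
  γ = (-10 - (2)·1.0000 - (-2)·-2.0000) / (5) = -3.2000
Iteration 2:
  α = (-5 - (3)·-3.2500 - (4)·-3.2000) / (11) = 1.5955
  β = (-8 - (-1)·-1.0000 - (2)·-3.2000) / (4) = -0.6500
  γ = (-10 - (2)·-1.0000 - (-2)·-3.2500) / (5) = -2.9000
Iteration 3:
  α = (-5 - (3)·-0.6500 - (4)·-2.9000) / (11) = 0.7773
  β = (-8 - (-1)·1.5955 - (2)·-2.9000) / (4) = -0.1511
  γ = (-10 - (2)·1.5955 - (-2)·-0.6500) / (5) = -2.8982
Change: (-0.8182, 0.4989, 0.0018) → max |·| = 0.8182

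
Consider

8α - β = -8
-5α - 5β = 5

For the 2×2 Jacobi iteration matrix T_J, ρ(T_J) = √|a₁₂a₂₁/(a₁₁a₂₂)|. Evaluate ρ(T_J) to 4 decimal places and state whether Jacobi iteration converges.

0.3536

a₁₂a₂₁/(a₁₁a₂₂) = (-1)·(-5) / ((8)·(-5)) = -0.125000
ρ = √|-0.125000| = √0.125000 = 0.3536
ρ < 1, so Jacobi converges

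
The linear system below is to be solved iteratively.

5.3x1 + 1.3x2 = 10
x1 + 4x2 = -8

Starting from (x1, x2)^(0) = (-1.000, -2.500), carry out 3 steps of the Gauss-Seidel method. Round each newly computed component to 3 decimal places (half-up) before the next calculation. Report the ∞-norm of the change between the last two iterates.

Iteration 1:
  x1 = (10 - (1.3)·-2.500) / (5.3) = 2.500
  x2 = (-8 - (1)·2.500) / (4) = -2.625
Iteration 2:
  x1 = (10 - (1.3)·-2.625) / (5.3) = 2.531
  x2 = (-8 - (1)·2.531) / (4) = -2.633
Iteration 3:
  x1 = (10 - (1.3)·-2.633) / (5.3) = 2.533
  x2 = (-8 - (1)·2.533) / (4) = -2.633
Change: (0.002, 0.000) → max |·| = 0.002

0.002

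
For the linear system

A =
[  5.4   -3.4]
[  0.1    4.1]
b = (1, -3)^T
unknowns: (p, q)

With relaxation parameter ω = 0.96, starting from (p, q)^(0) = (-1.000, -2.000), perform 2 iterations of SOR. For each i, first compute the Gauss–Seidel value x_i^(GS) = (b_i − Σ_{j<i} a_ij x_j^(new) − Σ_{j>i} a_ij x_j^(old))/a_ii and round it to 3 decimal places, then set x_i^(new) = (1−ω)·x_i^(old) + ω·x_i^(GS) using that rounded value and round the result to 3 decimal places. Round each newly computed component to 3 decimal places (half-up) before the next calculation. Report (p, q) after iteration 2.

Iteration 1:
  p: GS value = (1 - (-3.4)·-2.000) / (5.4) = -1.074;  p ← (1−ω)·-1.000 + ω·-1.074 = -1.071
  q: GS value = (-3 - (0.1)·-1.071) / (4.1) = -0.706;  q ← (1−ω)·-2.000 + ω·-0.706 = -0.758
Iteration 2:
  p: GS value = (1 - (-3.4)·-0.758) / (5.4) = -0.292;  p ← (1−ω)·-1.071 + ω·-0.292 = -0.323
  q: GS value = (-3 - (0.1)·-0.323) / (4.1) = -0.724;  q ← (1−ω)·-0.758 + ω·-0.724 = -0.725

(-0.323, -0.725)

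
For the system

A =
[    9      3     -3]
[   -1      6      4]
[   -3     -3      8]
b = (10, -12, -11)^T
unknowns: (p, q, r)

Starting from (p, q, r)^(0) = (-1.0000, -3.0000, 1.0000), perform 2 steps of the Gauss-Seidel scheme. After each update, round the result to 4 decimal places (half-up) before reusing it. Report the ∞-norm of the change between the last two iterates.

1.3679

Iteration 1:
  p = (10 - (3)·-3.0000 - (-3)·1.0000) / (9) = 2.4444
  q = (-12 - (-1)·2.4444 - (4)·1.0000) / (6) = -2.2593
  r = (-11 - (-3)·2.4444 - (-3)·-2.2593) / (8) = -1.3056
Iteration 2:
  p = (10 - (3)·-2.2593 - (-3)·-1.3056) / (9) = 1.4290
  q = (-12 - (-1)·1.4290 - (4)·-1.3056) / (6) = -0.8914
  r = (-11 - (-3)·1.4290 - (-3)·-0.8914) / (8) = -1.1734
Change: (-1.0154, 1.3679, 0.1322) → max |·| = 1.3679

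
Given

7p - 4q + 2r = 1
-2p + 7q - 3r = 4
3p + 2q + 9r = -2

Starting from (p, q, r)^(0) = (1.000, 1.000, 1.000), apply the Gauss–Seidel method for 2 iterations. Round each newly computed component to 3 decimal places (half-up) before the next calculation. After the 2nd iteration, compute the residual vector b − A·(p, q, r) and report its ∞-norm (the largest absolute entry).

Iteration 1:
  p = (1 - (-4)·1.000 - (2)·1.000) / (7) = 0.429
  q = (4 - (-2)·0.429 - (-3)·1.000) / (7) = 1.123
  r = (-2 - (3)·0.429 - (2)·1.123) / (9) = -0.615
Iteration 2:
  p = (1 - (-4)·1.123 - (2)·-0.615) / (7) = 0.960
  q = (4 - (-2)·0.960 - (-3)·-0.615) / (7) = 0.582
  r = (-2 - (3)·0.960 - (2)·0.582) / (9) = -0.672
Residual b − A·x = (-2.048, -0.170, 0.004); ∞-norm = 2.048

2.048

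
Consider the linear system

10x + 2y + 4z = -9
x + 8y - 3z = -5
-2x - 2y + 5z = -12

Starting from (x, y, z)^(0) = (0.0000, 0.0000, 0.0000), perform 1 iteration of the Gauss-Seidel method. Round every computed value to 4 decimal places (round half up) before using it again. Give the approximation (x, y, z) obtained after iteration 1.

Iteration 1:
  x = (-9 - (2)·0.0000 - (4)·0.0000) / (10) = -0.9000
  y = (-5 - (1)·-0.9000 - (-3)·0.0000) / (8) = -0.5125
  z = (-12 - (-2)·-0.9000 - (-2)·-0.5125) / (5) = -2.9650

(-0.9000, -0.5125, -2.9650)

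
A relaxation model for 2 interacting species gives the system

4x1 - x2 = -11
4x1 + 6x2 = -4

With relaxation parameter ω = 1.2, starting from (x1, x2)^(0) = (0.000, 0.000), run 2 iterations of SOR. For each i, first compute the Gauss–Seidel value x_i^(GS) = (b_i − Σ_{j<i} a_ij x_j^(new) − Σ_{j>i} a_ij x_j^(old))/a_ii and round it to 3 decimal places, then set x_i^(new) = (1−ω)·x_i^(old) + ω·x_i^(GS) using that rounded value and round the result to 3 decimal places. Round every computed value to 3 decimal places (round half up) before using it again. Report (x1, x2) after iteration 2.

(-2.088, 0.502)

Iteration 1:
  x1: GS value = (-11 - (-1)·0.000) / (4) = -2.750;  x1 ← (1−ω)·0.000 + ω·-2.750 = -3.300
  x2: GS value = (-4 - (4)·-3.300) / (6) = 1.533;  x2 ← (1−ω)·0.000 + ω·1.533 = 1.840
Iteration 2:
  x1: GS value = (-11 - (-1)·1.840) / (4) = -2.290;  x1 ← (1−ω)·-3.300 + ω·-2.290 = -2.088
  x2: GS value = (-4 - (4)·-2.088) / (6) = 0.725;  x2 ← (1−ω)·1.840 + ω·0.725 = 0.502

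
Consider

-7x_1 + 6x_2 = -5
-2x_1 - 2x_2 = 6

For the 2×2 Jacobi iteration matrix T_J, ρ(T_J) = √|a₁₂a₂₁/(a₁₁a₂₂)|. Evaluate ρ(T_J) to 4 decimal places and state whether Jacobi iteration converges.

0.9258

a₁₂a₂₁/(a₁₁a₂₂) = (6)·(-2) / ((-7)·(-2)) = -0.857143
ρ = √|-0.857143| = √0.857143 = 0.9258
ρ < 1, so Jacobi converges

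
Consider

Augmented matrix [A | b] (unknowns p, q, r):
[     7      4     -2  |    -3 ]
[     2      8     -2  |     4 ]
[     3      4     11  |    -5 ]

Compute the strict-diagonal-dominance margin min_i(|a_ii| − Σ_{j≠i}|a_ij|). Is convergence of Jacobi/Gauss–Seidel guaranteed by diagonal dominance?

row 1: |7| − (4+2) = 1
row 2: |8| − (2+2) = 4
row 3: |11| − (3+4) = 4
minimum over rows = 1 → strictly diagonally dominant (convergence guaranteed)

1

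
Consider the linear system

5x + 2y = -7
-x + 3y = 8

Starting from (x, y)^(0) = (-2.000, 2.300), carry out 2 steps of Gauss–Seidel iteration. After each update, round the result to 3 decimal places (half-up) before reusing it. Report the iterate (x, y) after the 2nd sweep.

(-2.157, 1.948)

Iteration 1:
  x = (-7 - (2)·2.300) / (5) = -2.320
  y = (8 - (-1)·-2.320) / (3) = 1.893
Iteration 2:
  x = (-7 - (2)·1.893) / (5) = -2.157
  y = (8 - (-1)·-2.157) / (3) = 1.948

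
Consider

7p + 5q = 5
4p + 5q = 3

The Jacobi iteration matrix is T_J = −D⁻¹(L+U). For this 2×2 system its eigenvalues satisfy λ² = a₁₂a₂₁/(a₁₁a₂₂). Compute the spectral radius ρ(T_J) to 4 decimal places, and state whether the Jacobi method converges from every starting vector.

a₁₂a₂₁/(a₁₁a₂₂) = (5)·(4) / ((7)·(5)) = 0.571429
ρ = √|0.571429| = √0.571429 = 0.7559
ρ < 1, so Jacobi converges

0.7559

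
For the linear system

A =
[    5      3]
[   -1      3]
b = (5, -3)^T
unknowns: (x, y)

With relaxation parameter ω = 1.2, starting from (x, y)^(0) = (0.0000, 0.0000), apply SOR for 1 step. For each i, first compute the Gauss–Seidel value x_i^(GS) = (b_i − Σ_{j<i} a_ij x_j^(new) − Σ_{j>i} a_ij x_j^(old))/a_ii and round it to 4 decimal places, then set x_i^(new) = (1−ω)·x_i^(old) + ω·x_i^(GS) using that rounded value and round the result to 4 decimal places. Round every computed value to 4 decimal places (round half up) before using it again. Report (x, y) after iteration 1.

(1.2000, -0.7200)

Iteration 1:
  x: GS value = (5 - (3)·0.0000) / (5) = 1.0000;  x ← (1−ω)·0.0000 + ω·1.0000 = 1.2000
  y: GS value = (-3 - (-1)·1.2000) / (3) = -0.6000;  y ← (1−ω)·0.0000 + ω·-0.6000 = -0.7200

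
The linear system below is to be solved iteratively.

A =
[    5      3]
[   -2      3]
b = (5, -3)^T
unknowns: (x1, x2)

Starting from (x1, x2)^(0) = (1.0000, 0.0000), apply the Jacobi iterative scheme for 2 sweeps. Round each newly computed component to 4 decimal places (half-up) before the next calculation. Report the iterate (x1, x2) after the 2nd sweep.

(1.2000, -0.3333)

Iteration 1:
  x1 = (5 - (3)·0.0000) / (5) = 1.0000
  x2 = (-3 - (-2)·1.0000) / (3) = -0.3333
Iteration 2:
  x1 = (5 - (3)·-0.3333) / (5) = 1.2000
  x2 = (-3 - (-2)·1.0000) / (3) = -0.3333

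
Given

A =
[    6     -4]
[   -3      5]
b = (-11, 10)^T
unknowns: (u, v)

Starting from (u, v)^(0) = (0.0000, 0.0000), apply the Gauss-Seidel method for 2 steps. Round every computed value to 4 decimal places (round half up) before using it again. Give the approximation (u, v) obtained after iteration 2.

(-1.2333, 1.2600)

Iteration 1:
  u = (-11 - (-4)·0.0000) / (6) = -1.8333
  v = (10 - (-3)·-1.8333) / (5) = 0.9000
Iteration 2:
  u = (-11 - (-4)·0.9000) / (6) = -1.2333
  v = (10 - (-3)·-1.2333) / (5) = 1.2600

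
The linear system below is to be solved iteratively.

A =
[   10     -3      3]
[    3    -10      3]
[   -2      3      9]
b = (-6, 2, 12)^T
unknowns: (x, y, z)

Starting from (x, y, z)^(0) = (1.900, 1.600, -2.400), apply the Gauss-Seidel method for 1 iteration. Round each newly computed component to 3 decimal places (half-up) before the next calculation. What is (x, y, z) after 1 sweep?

Iteration 1:
  x = (-6 - (-3)·1.600 - (3)·-2.400) / (10) = 0.600
  y = (2 - (3)·0.600 - (3)·-2.400) / (-10) = -0.740
  z = (12 - (-2)·0.600 - (3)·-0.740) / (9) = 1.713

(0.600, -0.740, 1.713)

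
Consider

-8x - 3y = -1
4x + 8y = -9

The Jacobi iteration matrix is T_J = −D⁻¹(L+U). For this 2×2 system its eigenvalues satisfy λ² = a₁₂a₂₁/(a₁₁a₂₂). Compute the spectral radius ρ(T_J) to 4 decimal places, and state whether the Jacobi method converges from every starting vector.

a₁₂a₂₁/(a₁₁a₂₂) = (-3)·(4) / ((-8)·(8)) = 0.187500
ρ = √|0.187500| = √0.187500 = 0.4330
ρ < 1, so Jacobi converges

0.4330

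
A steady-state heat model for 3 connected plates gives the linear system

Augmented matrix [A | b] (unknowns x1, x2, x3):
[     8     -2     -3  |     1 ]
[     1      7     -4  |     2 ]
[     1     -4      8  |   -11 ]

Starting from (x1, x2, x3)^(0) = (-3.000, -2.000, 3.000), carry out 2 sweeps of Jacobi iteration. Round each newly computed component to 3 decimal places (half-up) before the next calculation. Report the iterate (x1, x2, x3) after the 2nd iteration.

Iteration 1:
  x1 = (1 - (-2)·-2.000 - (-3)·3.000) / (8) = 0.750
  x2 = (2 - (1)·-3.000 - (-4)·3.000) / (7) = 2.429
  x3 = (-11 - (1)·-3.000 - (-4)·-2.000) / (8) = -2.000
Iteration 2:
  x1 = (1 - (-2)·2.429 - (-3)·-2.000) / (8) = -0.018
  x2 = (2 - (1)·0.750 - (-4)·-2.000) / (7) = -0.964
  x3 = (-11 - (1)·0.750 - (-4)·2.429) / (8) = -0.254

(-0.018, -0.964, -0.254)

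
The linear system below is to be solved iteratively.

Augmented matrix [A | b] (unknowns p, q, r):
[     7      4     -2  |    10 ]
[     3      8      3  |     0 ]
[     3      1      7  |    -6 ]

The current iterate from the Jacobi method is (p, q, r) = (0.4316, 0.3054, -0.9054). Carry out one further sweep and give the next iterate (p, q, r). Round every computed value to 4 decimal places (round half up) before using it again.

(0.9954, 0.1777, -1.0857)

One sweep:
  p = (10 - (4)·0.3054 - (-2)·-0.9054) / (7) = 0.9954
  q = (0 - (3)·0.4316 - (3)·-0.9054) / (8) = 0.1777
  r = (-6 - (3)·0.4316 - (1)·0.3054) / (7) = -1.0857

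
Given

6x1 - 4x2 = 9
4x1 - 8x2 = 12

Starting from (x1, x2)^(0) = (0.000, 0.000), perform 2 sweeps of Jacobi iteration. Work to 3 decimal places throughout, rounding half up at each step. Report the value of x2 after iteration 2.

-0.750

Iteration 1:
  x1 = (9 - (-4)·0.000) / (6) = 1.500
  x2 = (12 - (4)·0.000) / (-8) = -1.500
Iteration 2:
  x1 = (9 - (-4)·-1.500) / (6) = 0.500
  x2 = (12 - (4)·1.500) / (-8) = -0.750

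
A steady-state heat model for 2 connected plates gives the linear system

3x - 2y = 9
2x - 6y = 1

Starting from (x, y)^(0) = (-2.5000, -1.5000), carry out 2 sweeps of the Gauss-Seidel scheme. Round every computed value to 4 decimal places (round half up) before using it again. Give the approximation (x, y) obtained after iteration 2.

(3.3333, 0.9444)

Iteration 1:
  x = (9 - (-2)·-1.5000) / (3) = 2.0000
  y = (1 - (2)·2.0000) / (-6) = 0.5000
Iteration 2:
  x = (9 - (-2)·0.5000) / (3) = 3.3333
  y = (1 - (2)·3.3333) / (-6) = 0.9444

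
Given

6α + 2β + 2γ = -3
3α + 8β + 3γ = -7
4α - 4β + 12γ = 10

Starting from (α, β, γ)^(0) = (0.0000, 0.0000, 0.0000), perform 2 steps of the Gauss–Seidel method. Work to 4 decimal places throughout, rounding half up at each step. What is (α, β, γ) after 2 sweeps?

(-0.5278, -0.9661, 0.6872)

Iteration 1:
  α = (-3 - (2)·0.0000 - (2)·0.0000) / (6) = -0.5000
  β = (-7 - (3)·-0.5000 - (3)·0.0000) / (8) = -0.6875
  γ = (10 - (4)·-0.5000 - (-4)·-0.6875) / (12) = 0.7708
Iteration 2:
  α = (-3 - (2)·-0.6875 - (2)·0.7708) / (6) = -0.5278
  β = (-7 - (3)·-0.5278 - (3)·0.7708) / (8) = -0.9661
  γ = (10 - (4)·-0.5278 - (-4)·-0.9661) / (12) = 0.6872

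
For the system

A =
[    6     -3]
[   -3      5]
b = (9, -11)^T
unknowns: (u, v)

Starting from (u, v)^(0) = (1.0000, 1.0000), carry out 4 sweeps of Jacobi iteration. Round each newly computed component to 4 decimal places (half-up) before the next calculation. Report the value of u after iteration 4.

Iteration 1:
  u = (9 - (-3)·1.0000) / (6) = 2.0000
  v = (-11 - (-3)·1.0000) / (5) = -1.6000
Iteration 2:
  u = (9 - (-3)·-1.6000) / (6) = 0.7000
  v = (-11 - (-3)·2.0000) / (5) = -1.0000
Iteration 3:
  u = (9 - (-3)·-1.0000) / (6) = 1.0000
  v = (-11 - (-3)·0.7000) / (5) = -1.7800
Iteration 4:
  u = (9 - (-3)·-1.7800) / (6) = 0.6100
  v = (-11 - (-3)·1.0000) / (5) = -1.6000

0.6100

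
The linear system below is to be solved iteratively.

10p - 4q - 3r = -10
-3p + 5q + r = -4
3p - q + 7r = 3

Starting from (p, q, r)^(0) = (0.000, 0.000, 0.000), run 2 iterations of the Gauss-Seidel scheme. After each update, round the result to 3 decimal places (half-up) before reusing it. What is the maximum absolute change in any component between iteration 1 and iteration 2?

0.363

Iteration 1:
  p = (-10 - (-4)·0.000 - (-3)·0.000) / (10) = -1.000
  q = (-4 - (-3)·-1.000 - (1)·0.000) / (5) = -1.400
  r = (3 - (3)·-1.000 - (-1)·-1.400) / (7) = 0.657
Iteration 2:
  p = (-10 - (-4)·-1.400 - (-3)·0.657) / (10) = -1.363
  q = (-4 - (-3)·-1.363 - (1)·0.657) / (5) = -1.749
  r = (3 - (3)·-1.363 - (-1)·-1.749) / (7) = 0.763
Change: (-0.363, -0.349, 0.106) → max |·| = 0.363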